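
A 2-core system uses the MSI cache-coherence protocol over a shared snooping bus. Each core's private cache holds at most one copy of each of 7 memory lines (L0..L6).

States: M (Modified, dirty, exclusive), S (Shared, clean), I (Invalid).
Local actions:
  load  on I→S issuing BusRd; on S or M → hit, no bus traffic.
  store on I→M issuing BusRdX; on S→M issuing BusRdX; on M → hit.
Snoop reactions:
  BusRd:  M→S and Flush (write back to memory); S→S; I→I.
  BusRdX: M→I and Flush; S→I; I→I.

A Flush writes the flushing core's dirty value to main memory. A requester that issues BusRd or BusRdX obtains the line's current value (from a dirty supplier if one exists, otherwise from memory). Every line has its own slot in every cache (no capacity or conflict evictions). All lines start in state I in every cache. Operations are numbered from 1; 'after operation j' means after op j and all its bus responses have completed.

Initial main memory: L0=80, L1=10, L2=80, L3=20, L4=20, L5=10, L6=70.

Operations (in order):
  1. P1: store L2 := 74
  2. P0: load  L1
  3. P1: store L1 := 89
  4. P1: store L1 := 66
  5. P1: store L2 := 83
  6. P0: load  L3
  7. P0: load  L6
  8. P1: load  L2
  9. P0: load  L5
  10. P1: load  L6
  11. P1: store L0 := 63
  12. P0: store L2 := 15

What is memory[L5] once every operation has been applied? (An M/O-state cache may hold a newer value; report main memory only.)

  op1 P1: store L2 := 74 → I/M on L2; bus BusRdX; mem=80
  op2 P0: load  L1 → S/I on L1; bus BusRd; mem=10
  op3 P1: store L1 := 89 → I/M on L1; bus BusRdX; mem=10
  op4 P1: store L1 := 66 → I/M on L1; bus (none); mem=10
  op5 P1: store L2 := 83 → I/M on L2; bus (none); mem=80
  op6 P0: load  L3 → S/I on L3; bus BusRd; mem=20
  op7 P0: load  L6 → S/I on L6; bus BusRd; mem=70
  op8 P1: load  L2 → I/M on L2; bus (none); mem=80
  op9 P0: load  L5 → S/I on L5; bus BusRd; mem=10
  op10 P1: load  L6 → S/S on L6; bus BusRd; mem=70
  op11 P1: store L0 := 63 → I/M on L0; bus BusRdX; mem=80
  op12 P0: store L2 := 15 → M/I on L2; bus BusRdX Flush; mem=83

memory[L5] = 10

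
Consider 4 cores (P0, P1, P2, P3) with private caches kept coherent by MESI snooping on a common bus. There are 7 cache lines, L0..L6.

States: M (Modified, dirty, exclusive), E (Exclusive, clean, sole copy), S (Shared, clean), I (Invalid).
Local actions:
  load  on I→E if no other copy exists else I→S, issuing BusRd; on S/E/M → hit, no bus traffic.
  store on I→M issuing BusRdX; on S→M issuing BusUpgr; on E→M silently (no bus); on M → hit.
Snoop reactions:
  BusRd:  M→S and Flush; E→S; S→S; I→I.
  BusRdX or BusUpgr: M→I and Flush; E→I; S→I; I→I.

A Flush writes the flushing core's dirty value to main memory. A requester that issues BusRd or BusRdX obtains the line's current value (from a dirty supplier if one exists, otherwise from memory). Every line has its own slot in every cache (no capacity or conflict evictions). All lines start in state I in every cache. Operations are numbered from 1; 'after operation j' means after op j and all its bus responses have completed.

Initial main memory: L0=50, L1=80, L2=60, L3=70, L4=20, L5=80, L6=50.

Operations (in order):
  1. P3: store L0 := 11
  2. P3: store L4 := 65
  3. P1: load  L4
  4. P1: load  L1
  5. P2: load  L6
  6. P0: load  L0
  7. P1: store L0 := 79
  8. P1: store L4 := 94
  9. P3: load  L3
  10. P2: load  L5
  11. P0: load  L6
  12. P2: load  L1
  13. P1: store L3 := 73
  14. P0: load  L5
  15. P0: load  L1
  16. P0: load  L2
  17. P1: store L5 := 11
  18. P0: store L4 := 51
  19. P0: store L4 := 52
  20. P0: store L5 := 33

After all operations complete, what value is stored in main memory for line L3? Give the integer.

  op1 P3: store L0 := 11 → I/I/I/M on L0; bus BusRdX; mem=50
  op2 P3: store L4 := 65 → I/I/I/M on L4; bus BusRdX; mem=20
  op3 P1: load  L4 → I/S/I/S on L4; bus BusRd Flush; mem=65
  op4 P1: load  L1 → I/E/I/I on L1; bus BusRd; mem=80
  op5 P2: load  L6 → I/I/E/I on L6; bus BusRd; mem=50
  op6 P0: load  L0 → S/I/I/S on L0; bus BusRd Flush; mem=11
  op7 P1: store L0 := 79 → I/M/I/I on L0; bus BusRdX; mem=11
  op8 P1: store L4 := 94 → I/M/I/I on L4; bus BusUpgr; mem=65
  op9 P3: load  L3 → I/I/I/E on L3; bus BusRd; mem=70
  op10 P2: load  L5 → I/I/E/I on L5; bus BusRd; mem=80
  op11 P0: load  L6 → S/I/S/I on L6; bus BusRd; mem=50
  op12 P2: load  L1 → I/S/S/I on L1; bus BusRd; mem=80
  op13 P1: store L3 := 73 → I/M/I/I on L3; bus BusRdX; mem=70
  op14 P0: load  L5 → S/I/S/I on L5; bus BusRd; mem=80
  op15 P0: load  L1 → S/S/S/I on L1; bus BusRd; mem=80
  op16 P0: load  L2 → E/I/I/I on L2; bus BusRd; mem=60
  op17 P1: store L5 := 11 → I/M/I/I on L5; bus BusRdX; mem=80
  op18 P0: store L4 := 51 → M/I/I/I on L4; bus BusRdX Flush; mem=94
  op19 P0: store L4 := 52 → M/I/I/I on L4; bus (none); mem=94
  op20 P0: store L5 := 33 → M/I/I/I on L5; bus BusRdX Flush; mem=11

memory[L3] = 70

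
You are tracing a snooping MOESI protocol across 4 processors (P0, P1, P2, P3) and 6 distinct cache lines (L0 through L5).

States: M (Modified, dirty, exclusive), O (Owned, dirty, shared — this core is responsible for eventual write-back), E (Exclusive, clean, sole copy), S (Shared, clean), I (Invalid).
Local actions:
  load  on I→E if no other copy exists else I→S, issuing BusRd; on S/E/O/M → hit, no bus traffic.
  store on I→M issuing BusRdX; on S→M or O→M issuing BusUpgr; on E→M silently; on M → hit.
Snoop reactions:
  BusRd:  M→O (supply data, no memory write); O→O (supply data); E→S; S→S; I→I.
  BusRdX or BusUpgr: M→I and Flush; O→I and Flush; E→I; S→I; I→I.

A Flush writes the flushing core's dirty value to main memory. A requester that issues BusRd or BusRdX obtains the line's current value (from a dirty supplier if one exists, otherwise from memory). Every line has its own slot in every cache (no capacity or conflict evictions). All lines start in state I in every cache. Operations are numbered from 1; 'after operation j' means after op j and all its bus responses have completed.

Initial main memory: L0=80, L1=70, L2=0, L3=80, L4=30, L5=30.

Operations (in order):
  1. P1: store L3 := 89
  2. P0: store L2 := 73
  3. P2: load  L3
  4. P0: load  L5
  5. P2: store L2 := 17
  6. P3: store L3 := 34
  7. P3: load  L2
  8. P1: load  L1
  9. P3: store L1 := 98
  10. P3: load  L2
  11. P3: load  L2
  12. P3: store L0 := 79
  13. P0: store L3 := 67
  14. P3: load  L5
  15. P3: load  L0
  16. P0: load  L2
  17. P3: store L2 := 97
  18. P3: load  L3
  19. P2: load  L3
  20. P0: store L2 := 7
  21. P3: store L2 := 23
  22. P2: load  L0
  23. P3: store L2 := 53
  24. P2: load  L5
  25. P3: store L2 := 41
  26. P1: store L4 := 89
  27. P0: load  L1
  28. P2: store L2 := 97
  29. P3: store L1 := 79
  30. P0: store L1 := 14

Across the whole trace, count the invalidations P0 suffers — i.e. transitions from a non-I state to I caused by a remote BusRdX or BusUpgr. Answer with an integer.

step 1: P1: store L3 := 89  ⟶  IMII  (L3)  txn=BusRdX  M[L3]=80
step 2: P0: store L2 := 73  ⟶  MIII  (L2)  txn=BusRdX  M[L2]=0
step 3: P2: load  L3  ⟶  IOSI  (L3)  txn=BusRd  M[L3]=80
step 4: P0: load  L5  ⟶  EIII  (L5)  txn=BusRd  M[L5]=30
step 5: P2: store L2 := 17  ⟶  IIMI  (L2)  txn=BusRdX+Flush  M[L2]=73
step 6: P3: store L3 := 34  ⟶  IIIM  (L3)  txn=BusRdX+Flush  M[L3]=89
step 7: P3: load  L2  ⟶  IIOS  (L2)  txn=BusRd  M[L2]=73
step 8: P1: load  L1  ⟶  IEII  (L1)  txn=BusRd  M[L1]=70
step 9: P3: store L1 := 98  ⟶  IIIM  (L1)  txn=BusRdX  M[L1]=70
step 10: P3: load  L2  ⟶  IIOS  (L2)  txn=∅  M[L2]=73
step 11: P3: load  L2  ⟶  IIOS  (L2)  txn=∅  M[L2]=73
step 12: P3: store L0 := 79  ⟶  IIIM  (L0)  txn=BusRdX  M[L0]=80
step 13: P0: store L3 := 67  ⟶  MIII  (L3)  txn=BusRdX+Flush  M[L3]=34
step 14: P3: load  L5  ⟶  SIIS  (L5)  txn=BusRd  M[L5]=30
step 15: P3: load  L0  ⟶  IIIM  (L0)  txn=∅  M[L0]=80
step 16: P0: load  L2  ⟶  SIOS  (L2)  txn=BusRd  M[L2]=73
step 17: P3: store L2 := 97  ⟶  IIIM  (L2)  txn=BusUpgr+Flush  M[L2]=17
step 18: P3: load  L3  ⟶  OIIS  (L3)  txn=BusRd  M[L3]=34
step 19: P2: load  L3  ⟶  OISS  (L3)  txn=BusRd  M[L3]=34
step 20: P0: store L2 := 7  ⟶  MIII  (L2)  txn=BusRdX+Flush  M[L2]=97
step 21: P3: store L2 := 23  ⟶  IIIM  (L2)  txn=BusRdX+Flush  M[L2]=7
step 22: P2: load  L0  ⟶  IISO  (L0)  txn=BusRd  M[L0]=80
step 23: P3: store L2 := 53  ⟶  IIIM  (L2)  txn=∅  M[L2]=7
step 24: P2: load  L5  ⟶  SISS  (L5)  txn=BusRd  M[L5]=30
step 25: P3: store L2 := 41  ⟶  IIIM  (L2)  txn=∅  M[L2]=7
step 26: P1: store L4 := 89  ⟶  IMII  (L4)  txn=BusRdX  M[L4]=30
step 27: P0: load  L1  ⟶  SIIO  (L1)  txn=BusRd  M[L1]=70
step 28: P2: store L2 := 97  ⟶  IIMI  (L2)  txn=BusRdX+Flush  M[L2]=41
step 29: P3: store L1 := 79  ⟶  IIIM  (L1)  txn=BusUpgr  M[L1]=70
step 30: P0: store L1 := 14  ⟶  MIII  (L1)  txn=BusRdX+Flush  M[L1]=79

invalidations = 4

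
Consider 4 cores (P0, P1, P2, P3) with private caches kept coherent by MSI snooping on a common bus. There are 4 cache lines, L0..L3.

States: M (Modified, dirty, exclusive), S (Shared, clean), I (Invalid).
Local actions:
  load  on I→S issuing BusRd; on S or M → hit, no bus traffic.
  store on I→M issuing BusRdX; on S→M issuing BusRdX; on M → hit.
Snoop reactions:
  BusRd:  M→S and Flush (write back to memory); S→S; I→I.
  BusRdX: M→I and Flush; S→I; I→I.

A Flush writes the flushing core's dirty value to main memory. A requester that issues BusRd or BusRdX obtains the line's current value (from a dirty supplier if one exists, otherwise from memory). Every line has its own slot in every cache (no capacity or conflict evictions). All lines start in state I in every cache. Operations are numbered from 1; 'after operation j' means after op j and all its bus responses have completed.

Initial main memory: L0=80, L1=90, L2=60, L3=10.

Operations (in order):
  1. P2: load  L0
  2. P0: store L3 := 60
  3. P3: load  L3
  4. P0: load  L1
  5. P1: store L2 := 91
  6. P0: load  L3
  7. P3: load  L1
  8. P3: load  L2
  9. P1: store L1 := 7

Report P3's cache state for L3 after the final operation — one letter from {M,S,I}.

state = S

  op1 P2: load  L0 → I/I/S/I on L0; bus BusRd; mem=80
  op2 P0: store L3 := 60 → M/I/I/I on L3; bus BusRdX; mem=10
  op3 P3: load  L3 → S/I/I/S on L3; bus BusRd Flush; mem=60
  op4 P0: load  L1 → S/I/I/I on L1; bus BusRd; mem=90
  op5 P1: store L2 := 91 → I/M/I/I on L2; bus BusRdX; mem=60
  op6 P0: load  L3 → S/I/I/S on L3; bus (none); mem=60
  op7 P3: load  L1 → S/I/I/S on L1; bus BusRd; mem=90
  op8 P3: load  L2 → I/S/I/S on L2; bus BusRd Flush; mem=91
  op9 P1: store L1 := 7 → I/M/I/I on L1; bus BusRdX; mem=90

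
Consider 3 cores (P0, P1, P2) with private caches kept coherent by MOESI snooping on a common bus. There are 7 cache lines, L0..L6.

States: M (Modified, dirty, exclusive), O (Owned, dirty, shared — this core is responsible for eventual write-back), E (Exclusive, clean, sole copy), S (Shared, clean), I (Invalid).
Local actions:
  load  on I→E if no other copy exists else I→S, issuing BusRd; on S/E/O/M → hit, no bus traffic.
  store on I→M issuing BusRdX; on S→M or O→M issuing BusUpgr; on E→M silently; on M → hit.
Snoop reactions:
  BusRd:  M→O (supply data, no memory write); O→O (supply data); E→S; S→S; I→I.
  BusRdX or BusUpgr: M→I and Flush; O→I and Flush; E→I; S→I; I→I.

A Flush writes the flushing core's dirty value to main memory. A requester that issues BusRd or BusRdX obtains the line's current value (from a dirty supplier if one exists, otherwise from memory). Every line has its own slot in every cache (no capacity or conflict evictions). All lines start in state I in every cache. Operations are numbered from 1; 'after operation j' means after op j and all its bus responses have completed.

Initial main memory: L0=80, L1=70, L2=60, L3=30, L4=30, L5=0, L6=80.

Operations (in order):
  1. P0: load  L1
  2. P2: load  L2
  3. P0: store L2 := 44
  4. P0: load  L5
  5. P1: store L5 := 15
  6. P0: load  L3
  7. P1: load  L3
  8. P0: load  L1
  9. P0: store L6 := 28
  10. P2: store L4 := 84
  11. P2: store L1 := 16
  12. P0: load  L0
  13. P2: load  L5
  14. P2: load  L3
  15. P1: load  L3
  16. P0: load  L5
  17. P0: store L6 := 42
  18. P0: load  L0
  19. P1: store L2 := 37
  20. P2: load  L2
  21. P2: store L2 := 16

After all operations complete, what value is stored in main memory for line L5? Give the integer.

  op1 P0: load  L1 → E/I/I on L1; bus BusRd; mem=70
  op2 P2: load  L2 → I/I/E on L2; bus BusRd; mem=60
  op3 P0: store L2 := 44 → M/I/I on L2; bus BusRdX; mem=60
  op4 P0: load  L5 → E/I/I on L5; bus BusRd; mem=0
  op5 P1: store L5 := 15 → I/M/I on L5; bus BusRdX; mem=0
  op6 P0: load  L3 → E/I/I on L3; bus BusRd; mem=30
  op7 P1: load  L3 → S/S/I on L3; bus BusRd; mem=30
  op8 P0: load  L1 → E/I/I on L1; bus (none); mem=70
  op9 P0: store L6 := 28 → M/I/I on L6; bus BusRdX; mem=80
  op10 P2: store L4 := 84 → I/I/M on L4; bus BusRdX; mem=30
  op11 P2: store L1 := 16 → I/I/M on L1; bus BusRdX; mem=70
  op12 P0: load  L0 → E/I/I on L0; bus BusRd; mem=80
  op13 P2: load  L5 → I/O/S on L5; bus BusRd; mem=0
  op14 P2: load  L3 → S/S/S on L3; bus BusRd; mem=30
  op15 P1: load  L3 → S/S/S on L3; bus (none); mem=30
  op16 P0: load  L5 → S/O/S on L5; bus BusRd; mem=0
  op17 P0: store L6 := 42 → M/I/I on L6; bus (none); mem=80
  op18 P0: load  L0 → E/I/I on L0; bus (none); mem=80
  op19 P1: store L2 := 37 → I/M/I on L2; bus BusRdX Flush; mem=44
  op20 P2: load  L2 → I/O/S on L2; bus BusRd; mem=44
  op21 P2: store L2 := 16 → I/I/M on L2; bus BusUpgr Flush; mem=37

memory[L5] = 0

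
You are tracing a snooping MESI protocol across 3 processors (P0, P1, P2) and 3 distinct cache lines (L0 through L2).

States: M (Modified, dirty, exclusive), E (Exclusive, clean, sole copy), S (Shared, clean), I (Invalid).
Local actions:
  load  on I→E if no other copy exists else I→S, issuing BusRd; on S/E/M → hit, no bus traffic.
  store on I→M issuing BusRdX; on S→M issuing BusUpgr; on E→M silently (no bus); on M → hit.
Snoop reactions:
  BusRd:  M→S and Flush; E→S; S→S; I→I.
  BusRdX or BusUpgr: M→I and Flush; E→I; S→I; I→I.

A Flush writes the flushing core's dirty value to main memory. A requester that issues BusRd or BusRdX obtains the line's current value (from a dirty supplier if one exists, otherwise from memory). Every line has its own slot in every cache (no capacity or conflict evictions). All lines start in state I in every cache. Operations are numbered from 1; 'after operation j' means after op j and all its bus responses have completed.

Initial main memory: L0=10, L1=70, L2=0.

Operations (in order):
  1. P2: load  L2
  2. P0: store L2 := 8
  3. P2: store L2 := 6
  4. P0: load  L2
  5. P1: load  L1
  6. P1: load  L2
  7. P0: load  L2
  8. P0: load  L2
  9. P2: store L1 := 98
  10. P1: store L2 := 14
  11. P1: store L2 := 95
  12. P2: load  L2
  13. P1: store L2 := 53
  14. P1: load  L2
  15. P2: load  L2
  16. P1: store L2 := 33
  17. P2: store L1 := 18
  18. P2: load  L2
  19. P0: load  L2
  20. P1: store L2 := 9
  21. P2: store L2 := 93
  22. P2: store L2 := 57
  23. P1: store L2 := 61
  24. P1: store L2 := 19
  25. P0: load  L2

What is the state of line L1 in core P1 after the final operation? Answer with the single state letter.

state = I

step 1: P2: load  L2  ⟶  IIE  (L2)  txn=BusRd  M[L2]=0
step 2: P0: store L2 := 8  ⟶  MII  (L2)  txn=BusRdX  M[L2]=0
step 3: P2: store L2 := 6  ⟶  IIM  (L2)  txn=BusRdX+Flush  M[L2]=8
step 4: P0: load  L2  ⟶  SIS  (L2)  txn=BusRd+Flush  M[L2]=6
step 5: P1: load  L1  ⟶  IEI  (L1)  txn=BusRd  M[L1]=70
step 6: P1: load  L2  ⟶  SSS  (L2)  txn=BusRd  M[L2]=6
step 7: P0: load  L2  ⟶  SSS  (L2)  txn=∅  M[L2]=6
step 8: P0: load  L2  ⟶  SSS  (L2)  txn=∅  M[L2]=6
step 9: P2: store L1 := 98  ⟶  IIM  (L1)  txn=BusRdX  M[L1]=70
step 10: P1: store L2 := 14  ⟶  IMI  (L2)  txn=BusUpgr  M[L2]=6
step 11: P1: store L2 := 95  ⟶  IMI  (L2)  txn=∅  M[L2]=6
step 12: P2: load  L2  ⟶  ISS  (L2)  txn=BusRd+Flush  M[L2]=95
step 13: P1: store L2 := 53  ⟶  IMI  (L2)  txn=BusUpgr  M[L2]=95
step 14: P1: load  L2  ⟶  IMI  (L2)  txn=∅  M[L2]=95
step 15: P2: load  L2  ⟶  ISS  (L2)  txn=BusRd+Flush  M[L2]=53
step 16: P1: store L2 := 33  ⟶  IMI  (L2)  txn=BusUpgr  M[L2]=53
step 17: P2: store L1 := 18  ⟶  IIM  (L1)  txn=∅  M[L1]=70
step 18: P2: load  L2  ⟶  ISS  (L2)  txn=BusRd+Flush  M[L2]=33
step 19: P0: load  L2  ⟶  SSS  (L2)  txn=BusRd  M[L2]=33
step 20: P1: store L2 := 9  ⟶  IMI  (L2)  txn=BusUpgr  M[L2]=33
step 21: P2: store L2 := 93  ⟶  IIM  (L2)  txn=BusRdX+Flush  M[L2]=9
step 22: P2: store L2 := 57  ⟶  IIM  (L2)  txn=∅  M[L2]=9
step 23: P1: store L2 := 61  ⟶  IMI  (L2)  txn=BusRdX+Flush  M[L2]=57
step 24: P1: store L2 := 19  ⟶  IMI  (L2)  txn=∅  M[L2]=57
step 25: P0: load  L2  ⟶  SSI  (L2)  txn=BusRd+Flush  M[L2]=19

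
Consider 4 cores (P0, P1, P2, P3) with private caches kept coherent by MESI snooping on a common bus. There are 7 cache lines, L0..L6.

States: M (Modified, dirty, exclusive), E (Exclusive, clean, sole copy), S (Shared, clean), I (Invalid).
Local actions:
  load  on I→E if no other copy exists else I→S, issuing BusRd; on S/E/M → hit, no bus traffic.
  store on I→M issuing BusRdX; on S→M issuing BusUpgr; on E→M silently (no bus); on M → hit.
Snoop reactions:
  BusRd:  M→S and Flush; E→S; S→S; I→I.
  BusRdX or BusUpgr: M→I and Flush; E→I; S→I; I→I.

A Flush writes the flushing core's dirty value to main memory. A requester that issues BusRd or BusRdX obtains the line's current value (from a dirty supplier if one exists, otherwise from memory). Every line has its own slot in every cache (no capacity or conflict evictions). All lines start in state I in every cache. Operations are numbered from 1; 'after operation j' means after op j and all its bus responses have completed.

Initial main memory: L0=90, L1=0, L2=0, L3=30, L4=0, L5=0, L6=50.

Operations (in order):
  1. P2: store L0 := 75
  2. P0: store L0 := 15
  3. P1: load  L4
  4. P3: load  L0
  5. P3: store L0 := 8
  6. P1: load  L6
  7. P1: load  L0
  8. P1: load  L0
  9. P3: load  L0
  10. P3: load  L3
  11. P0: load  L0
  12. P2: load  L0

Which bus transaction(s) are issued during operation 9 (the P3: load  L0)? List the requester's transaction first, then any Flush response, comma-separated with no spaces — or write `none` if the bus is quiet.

  op1 P2: store L0 := 75 → I/I/M/I on L0; bus BusRdX; mem=90
  op2 P0: store L0 := 15 → M/I/I/I on L0; bus BusRdX Flush; mem=75
  op3 P1: load  L4 → I/E/I/I on L4; bus BusRd; mem=0
  op4 P3: load  L0 → S/I/I/S on L0; bus BusRd Flush; mem=15
  op5 P3: store L0 := 8 → I/I/I/M on L0; bus BusUpgr; mem=15
  op6 P1: load  L6 → I/E/I/I on L6; bus BusRd; mem=50
  op7 P1: load  L0 → I/S/I/S on L0; bus BusRd Flush; mem=8
  op8 P1: load  L0 → I/S/I/S on L0; bus (none); mem=8
  op9 P3: load  L0 → I/S/I/S on L0; bus (none); mem=8
  op10 P3: load  L3 → I/I/I/E on L3; bus BusRd; mem=30
  op11 P0: load  L0 → S/S/I/S on L0; bus BusRd; mem=8
  op12 P2: load  L0 → S/S/S/S on L0; bus BusRd; mem=8

bus = none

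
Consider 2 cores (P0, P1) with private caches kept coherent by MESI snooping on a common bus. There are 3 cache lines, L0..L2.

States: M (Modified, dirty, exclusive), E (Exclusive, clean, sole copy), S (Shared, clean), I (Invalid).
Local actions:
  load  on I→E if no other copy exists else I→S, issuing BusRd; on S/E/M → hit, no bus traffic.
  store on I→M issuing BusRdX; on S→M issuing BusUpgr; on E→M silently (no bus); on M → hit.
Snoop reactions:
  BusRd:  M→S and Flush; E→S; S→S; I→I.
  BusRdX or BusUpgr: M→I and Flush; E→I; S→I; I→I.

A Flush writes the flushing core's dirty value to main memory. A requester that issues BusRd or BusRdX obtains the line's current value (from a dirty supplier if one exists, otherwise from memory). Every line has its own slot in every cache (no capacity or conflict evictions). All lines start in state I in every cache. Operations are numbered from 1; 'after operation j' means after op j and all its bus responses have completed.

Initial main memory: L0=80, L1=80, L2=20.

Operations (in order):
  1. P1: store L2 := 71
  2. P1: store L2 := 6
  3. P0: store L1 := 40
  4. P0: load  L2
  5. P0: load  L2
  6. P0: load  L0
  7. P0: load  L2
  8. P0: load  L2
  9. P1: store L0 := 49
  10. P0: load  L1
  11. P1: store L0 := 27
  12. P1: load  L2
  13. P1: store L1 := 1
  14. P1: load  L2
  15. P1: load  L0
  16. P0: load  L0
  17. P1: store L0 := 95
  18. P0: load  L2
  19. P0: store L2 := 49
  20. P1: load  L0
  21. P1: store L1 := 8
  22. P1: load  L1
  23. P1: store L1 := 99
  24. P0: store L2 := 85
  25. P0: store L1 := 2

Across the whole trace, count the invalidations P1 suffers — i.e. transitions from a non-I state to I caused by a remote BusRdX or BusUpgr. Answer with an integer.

invalidations = 2

step 1: P1: store L2 := 71  ⟶  IM  (L2)  txn=BusRdX  M[L2]=20
step 2: P1: store L2 := 6  ⟶  IM  (L2)  txn=∅  M[L2]=20
step 3: P0: store L1 := 40  ⟶  MI  (L1)  txn=BusRdX  M[L1]=80
step 4: P0: load  L2  ⟶  SS  (L2)  txn=BusRd+Flush  M[L2]=6
step 5: P0: load  L2  ⟶  SS  (L2)  txn=∅  M[L2]=6
step 6: P0: load  L0  ⟶  EI  (L0)  txn=BusRd  M[L0]=80
step 7: P0: load  L2  ⟶  SS  (L2)  txn=∅  M[L2]=6
step 8: P0: load  L2  ⟶  SS  (L2)  txn=∅  M[L2]=6
step 9: P1: store L0 := 49  ⟶  IM  (L0)  txn=BusRdX  M[L0]=80
step 10: P0: load  L1  ⟶  MI  (L1)  txn=∅  M[L1]=80
step 11: P1: store L0 := 27  ⟶  IM  (L0)  txn=∅  M[L0]=80
step 12: P1: load  L2  ⟶  SS  (L2)  txn=∅  M[L2]=6
step 13: P1: store L1 := 1  ⟶  IM  (L1)  txn=BusRdX+Flush  M[L1]=40
step 14: P1: load  L2  ⟶  SS  (L2)  txn=∅  M[L2]=6
step 15: P1: load  L0  ⟶  IM  (L0)  txn=∅  M[L0]=80
step 16: P0: load  L0  ⟶  SS  (L0)  txn=BusRd+Flush  M[L0]=27
step 17: P1: store L0 := 95  ⟶  IM  (L0)  txn=BusUpgr  M[L0]=27
step 18: P0: load  L2  ⟶  SS  (L2)  txn=∅  M[L2]=6
step 19: P0: store L2 := 49  ⟶  MI  (L2)  txn=BusUpgr  M[L2]=6
step 20: P1: load  L0  ⟶  IM  (L0)  txn=∅  M[L0]=27
step 21: P1: store L1 := 8  ⟶  IM  (L1)  txn=∅  M[L1]=40
step 22: P1: load  L1  ⟶  IM  (L1)  txn=∅  M[L1]=40
step 23: P1: store L1 := 99  ⟶  IM  (L1)  txn=∅  M[L1]=40
step 24: P0: store L2 := 85  ⟶  MI  (L2)  txn=∅  M[L2]=6
step 25: P0: store L1 := 2  ⟶  MI  (L1)  txn=BusRdX+Flush  M[L1]=99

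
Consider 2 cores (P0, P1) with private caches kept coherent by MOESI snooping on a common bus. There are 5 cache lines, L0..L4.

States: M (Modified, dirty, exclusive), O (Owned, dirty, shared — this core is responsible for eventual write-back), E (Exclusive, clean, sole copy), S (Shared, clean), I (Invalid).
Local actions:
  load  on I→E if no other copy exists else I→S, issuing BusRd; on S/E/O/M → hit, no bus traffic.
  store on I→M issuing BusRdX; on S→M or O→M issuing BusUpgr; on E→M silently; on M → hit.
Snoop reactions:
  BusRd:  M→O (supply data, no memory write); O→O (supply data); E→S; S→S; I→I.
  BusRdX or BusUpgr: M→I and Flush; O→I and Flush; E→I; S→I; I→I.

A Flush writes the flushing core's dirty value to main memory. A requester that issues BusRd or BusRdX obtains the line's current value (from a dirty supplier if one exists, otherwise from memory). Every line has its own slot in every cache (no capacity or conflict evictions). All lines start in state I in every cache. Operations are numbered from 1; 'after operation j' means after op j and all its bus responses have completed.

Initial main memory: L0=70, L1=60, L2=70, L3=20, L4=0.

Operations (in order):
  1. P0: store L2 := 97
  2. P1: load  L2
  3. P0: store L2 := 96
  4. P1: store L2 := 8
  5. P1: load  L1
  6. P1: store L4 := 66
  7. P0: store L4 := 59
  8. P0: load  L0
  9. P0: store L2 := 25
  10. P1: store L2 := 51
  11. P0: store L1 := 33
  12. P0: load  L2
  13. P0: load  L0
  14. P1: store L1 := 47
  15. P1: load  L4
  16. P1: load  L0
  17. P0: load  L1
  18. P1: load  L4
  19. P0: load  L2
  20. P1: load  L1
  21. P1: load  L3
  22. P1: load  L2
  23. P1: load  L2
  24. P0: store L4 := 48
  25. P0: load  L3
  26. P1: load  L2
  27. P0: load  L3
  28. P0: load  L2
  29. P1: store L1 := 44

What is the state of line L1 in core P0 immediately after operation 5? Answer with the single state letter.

step 1: P0: store L2 := 97  ⟶  MI  (L2)  txn=BusRdX  M[L2]=70
step 2: P1: load  L2  ⟶  OS  (L2)  txn=BusRd  M[L2]=70
step 3: P0: store L2 := 96  ⟶  MI  (L2)  txn=BusUpgr  M[L2]=70
step 4: P1: store L2 := 8  ⟶  IM  (L2)  txn=BusRdX+Flush  M[L2]=96
step 5: P1: load  L1  ⟶  IE  (L1)  txn=BusRd  M[L1]=60
step 6: P1: store L4 := 66  ⟶  IM  (L4)  txn=BusRdX  M[L4]=0
step 7: P0: store L4 := 59  ⟶  MI  (L4)  txn=BusRdX+Flush  M[L4]=66
step 8: P0: load  L0  ⟶  EI  (L0)  txn=BusRd  M[L0]=70
step 9: P0: store L2 := 25  ⟶  MI  (L2)  txn=BusRdX+Flush  M[L2]=8
step 10: P1: store L2 := 51  ⟶  IM  (L2)  txn=BusRdX+Flush  M[L2]=25
step 11: P0: store L1 := 33  ⟶  MI  (L1)  txn=BusRdX  M[L1]=60
step 12: P0: load  L2  ⟶  SO  (L2)  txn=BusRd  M[L2]=25
step 13: P0: load  L0  ⟶  EI  (L0)  txn=∅  M[L0]=70
step 14: P1: store L1 := 47  ⟶  IM  (L1)  txn=BusRdX+Flush  M[L1]=33
step 15: P1: load  L4  ⟶  OS  (L4)  txn=BusRd  M[L4]=66
step 16: P1: load  L0  ⟶  SS  (L0)  txn=BusRd  M[L0]=70
step 17: P0: load  L1  ⟶  SO  (L1)  txn=BusRd  M[L1]=33
step 18: P1: load  L4  ⟶  OS  (L4)  txn=∅  M[L4]=66
step 19: P0: load  L2  ⟶  SO  (L2)  txn=∅  M[L2]=25
step 20: P1: load  L1  ⟶  SO  (L1)  txn=∅  M[L1]=33
step 21: P1: load  L3  ⟶  IE  (L3)  txn=BusRd  M[L3]=20
step 22: P1: load  L2  ⟶  SO  (L2)  txn=∅  M[L2]=25
step 23: P1: load  L2  ⟶  SO  (L2)  txn=∅  M[L2]=25
step 24: P0: store L4 := 48  ⟶  MI  (L4)  txn=BusUpgr  M[L4]=66
step 25: P0: load  L3  ⟶  SS  (L3)  txn=BusRd  M[L3]=20
step 26: P1: load  L2  ⟶  SO  (L2)  txn=∅  M[L2]=25
step 27: P0: load  L3  ⟶  SS  (L3)  txn=∅  M[L3]=20
step 28: P0: load  L2  ⟶  SO  (L2)  txn=∅  M[L2]=25
step 29: P1: store L1 := 44  ⟶  IM  (L1)  txn=BusUpgr  M[L1]=33

state = I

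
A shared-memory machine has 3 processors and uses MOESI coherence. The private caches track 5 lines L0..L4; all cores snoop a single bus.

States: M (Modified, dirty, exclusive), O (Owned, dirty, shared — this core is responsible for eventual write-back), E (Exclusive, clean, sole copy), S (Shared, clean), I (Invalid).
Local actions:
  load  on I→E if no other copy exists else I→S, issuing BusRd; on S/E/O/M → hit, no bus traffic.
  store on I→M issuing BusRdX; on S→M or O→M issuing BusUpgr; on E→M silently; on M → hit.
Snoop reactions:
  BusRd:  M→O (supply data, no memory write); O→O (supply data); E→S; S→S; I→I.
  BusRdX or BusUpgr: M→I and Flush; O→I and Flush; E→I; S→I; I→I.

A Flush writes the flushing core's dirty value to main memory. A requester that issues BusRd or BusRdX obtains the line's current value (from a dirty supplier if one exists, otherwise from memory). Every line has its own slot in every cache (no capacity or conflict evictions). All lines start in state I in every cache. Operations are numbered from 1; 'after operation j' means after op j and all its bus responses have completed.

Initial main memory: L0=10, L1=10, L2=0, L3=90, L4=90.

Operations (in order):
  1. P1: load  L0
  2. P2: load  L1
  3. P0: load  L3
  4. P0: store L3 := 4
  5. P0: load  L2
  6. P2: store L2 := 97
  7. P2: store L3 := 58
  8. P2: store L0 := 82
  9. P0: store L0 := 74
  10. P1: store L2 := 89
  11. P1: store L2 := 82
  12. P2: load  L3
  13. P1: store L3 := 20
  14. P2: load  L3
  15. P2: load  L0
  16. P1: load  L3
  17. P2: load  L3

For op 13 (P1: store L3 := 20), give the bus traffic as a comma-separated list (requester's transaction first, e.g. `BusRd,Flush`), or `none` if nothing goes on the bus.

bus = BusRdX,Flush

1. P1: load  L0  bus=[BusRd]  L0: P0=I P1=E P2=I  mem[L0]=10
2. P2: load  L1  bus=[BusRd]  L1: P0=I P1=I P2=E  mem[L1]=10
3. P0: load  L3  bus=[BusRd]  L3: P0=E P1=I P2=I  mem[L3]=90
4. P0: store L3 := 4  bus=[-]  L3: P0=M P1=I P2=I  mem[L3]=90
5. P0: load  L2  bus=[BusRd]  L2: P0=E P1=I P2=I  mem[L2]=0
6. P2: store L2 := 97  bus=[BusRdX]  L2: P0=I P1=I P2=M  mem[L2]=0
7. P2: store L3 := 58  bus=[BusRdX,Flush]  L3: P0=I P1=I P2=M  mem[L3]=4
8. P2: store L0 := 82  bus=[BusRdX]  L0: P0=I P1=I P2=M  mem[L0]=10
9. P0: store L0 := 74  bus=[BusRdX,Flush]  L0: P0=M P1=I P2=I  mem[L0]=82
10. P1: store L2 := 89  bus=[BusRdX,Flush]  L2: P0=I P1=M P2=I  mem[L2]=97
11. P1: store L2 := 82  bus=[-]  L2: P0=I P1=M P2=I  mem[L2]=97
12. P2: load  L3  bus=[-]  L3: P0=I P1=I P2=M  mem[L3]=4
13. P1: store L3 := 20  bus=[BusRdX,Flush]  L3: P0=I P1=M P2=I  mem[L3]=58
14. P2: load  L3  bus=[BusRd]  L3: P0=I P1=O P2=S  mem[L3]=58
15. P2: load  L0  bus=[BusRd]  L0: P0=O P1=I P2=S  mem[L0]=82
16. P1: load  L3  bus=[-]  L3: P0=I P1=O P2=S  mem[L3]=58
17. P2: load  L3  bus=[-]  L3: P0=I P1=O P2=S  mem[L3]=58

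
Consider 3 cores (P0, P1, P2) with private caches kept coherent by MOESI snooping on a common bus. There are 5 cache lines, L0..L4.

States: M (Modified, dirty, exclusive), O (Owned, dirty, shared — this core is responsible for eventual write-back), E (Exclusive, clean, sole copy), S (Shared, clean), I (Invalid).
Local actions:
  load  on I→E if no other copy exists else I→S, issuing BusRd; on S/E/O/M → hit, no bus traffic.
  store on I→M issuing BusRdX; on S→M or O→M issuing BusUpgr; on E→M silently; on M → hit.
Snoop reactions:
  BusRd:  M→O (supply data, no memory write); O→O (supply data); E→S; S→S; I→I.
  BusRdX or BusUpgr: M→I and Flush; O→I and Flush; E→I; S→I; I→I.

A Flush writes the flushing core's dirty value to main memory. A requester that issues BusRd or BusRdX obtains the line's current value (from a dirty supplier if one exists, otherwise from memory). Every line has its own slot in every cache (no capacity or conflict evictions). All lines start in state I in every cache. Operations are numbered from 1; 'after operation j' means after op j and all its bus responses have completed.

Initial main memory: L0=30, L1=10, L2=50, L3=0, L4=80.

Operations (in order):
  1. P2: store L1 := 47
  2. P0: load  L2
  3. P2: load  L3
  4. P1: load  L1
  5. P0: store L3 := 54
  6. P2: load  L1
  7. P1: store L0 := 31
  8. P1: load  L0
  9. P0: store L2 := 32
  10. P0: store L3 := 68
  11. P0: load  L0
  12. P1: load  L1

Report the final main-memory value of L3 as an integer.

memory[L3] = 0

1. P2: store L1 := 47  bus=[BusRdX]  L1: P0=I P1=I P2=M  mem[L1]=10
2. P0: load  L2  bus=[BusRd]  L2: P0=E P1=I P2=I  mem[L2]=50
3. P2: load  L3  bus=[BusRd]  L3: P0=I P1=I P2=E  mem[L3]=0
4. P1: load  L1  bus=[BusRd]  L1: P0=I P1=S P2=O  mem[L1]=10
5. P0: store L3 := 54  bus=[BusRdX]  L3: P0=M P1=I P2=I  mem[L3]=0
6. P2: load  L1  bus=[-]  L1: P0=I P1=S P2=O  mem[L1]=10
7. P1: store L0 := 31  bus=[BusRdX]  L0: P0=I P1=M P2=I  mem[L0]=30
8. P1: load  L0  bus=[-]  L0: P0=I P1=M P2=I  mem[L0]=30
9. P0: store L2 := 32  bus=[-]  L2: P0=M P1=I P2=I  mem[L2]=50
10. P0: store L3 := 68  bus=[-]  L3: P0=M P1=I P2=I  mem[L3]=0
11. P0: load  L0  bus=[BusRd]  L0: P0=S P1=O P2=I  mem[L0]=30
12. P1: load  L1  bus=[-]  L1: P0=I P1=S P2=O  mem[L1]=10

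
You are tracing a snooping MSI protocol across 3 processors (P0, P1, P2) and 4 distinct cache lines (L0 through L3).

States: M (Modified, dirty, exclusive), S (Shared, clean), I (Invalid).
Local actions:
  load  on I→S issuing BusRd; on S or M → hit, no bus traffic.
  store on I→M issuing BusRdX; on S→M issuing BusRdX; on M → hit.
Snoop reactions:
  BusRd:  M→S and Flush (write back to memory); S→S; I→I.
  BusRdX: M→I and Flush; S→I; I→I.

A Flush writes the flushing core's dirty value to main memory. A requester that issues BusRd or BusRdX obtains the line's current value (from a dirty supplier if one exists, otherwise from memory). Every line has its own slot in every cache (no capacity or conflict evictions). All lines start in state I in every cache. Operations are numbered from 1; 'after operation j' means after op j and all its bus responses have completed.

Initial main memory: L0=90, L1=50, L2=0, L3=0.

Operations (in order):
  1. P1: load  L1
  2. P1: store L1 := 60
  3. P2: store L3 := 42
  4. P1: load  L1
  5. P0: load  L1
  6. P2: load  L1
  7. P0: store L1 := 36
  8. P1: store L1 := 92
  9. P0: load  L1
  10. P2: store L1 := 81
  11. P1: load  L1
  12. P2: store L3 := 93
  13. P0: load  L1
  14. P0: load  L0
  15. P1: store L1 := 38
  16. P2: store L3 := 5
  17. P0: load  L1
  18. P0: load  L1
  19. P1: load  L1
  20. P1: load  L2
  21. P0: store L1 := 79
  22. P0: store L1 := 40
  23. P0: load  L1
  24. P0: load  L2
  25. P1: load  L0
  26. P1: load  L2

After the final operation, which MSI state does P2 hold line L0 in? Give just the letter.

[1] P1: load  L1 | P0:I, P1:S(50), P2:I | bus: BusRd
[2] P1: store L1 := 60 | P0:I, P1:M(60), P2:I | bus: BusRdX
[3] P2: store L3 := 42 | P0:I, P1:I, P2:M(42) | bus: BusRdX
[4] P1: load  L1 | P0:I, P1:M(60), P2:I | bus: none
[5] P0: load  L1 | P0:S(60), P1:S(60), P2:I | bus: BusRd,Flush
[6] P2: load  L1 | P0:S(60), P1:S(60), P2:S(60) | bus: BusRd
[7] P0: store L1 := 36 | P0:M(36), P1:I, P2:I | bus: BusRdX
[8] P1: store L1 := 92 | P0:I, P1:M(92), P2:I | bus: BusRdX,Flush
[9] P0: load  L1 | P0:S(92), P1:S(92), P2:I | bus: BusRd,Flush
[10] P2: store L1 := 81 | P0:I, P1:I, P2:M(81) | bus: BusRdX
[11] P1: load  L1 | P0:I, P1:S(81), P2:S(81) | bus: BusRd,Flush
[12] P2: store L3 := 93 | P0:I, P1:I, P2:M(93) | bus: none
[13] P0: load  L1 | P0:S(81), P1:S(81), P2:S(81) | bus: BusRd
[14] P0: load  L0 | P0:S(90), P1:I, P2:I | bus: BusRd
[15] P1: store L1 := 38 | P0:I, P1:M(38), P2:I | bus: BusRdX
[16] P2: store L3 := 5 | P0:I, P1:I, P2:M(5) | bus: none
[17] P0: load  L1 | P0:S(38), P1:S(38), P2:I | bus: BusRd,Flush
[18] P0: load  L1 | P0:S(38), P1:S(38), P2:I | bus: none
[19] P1: load  L1 | P0:S(38), P1:S(38), P2:I | bus: none
[20] P1: load  L2 | P0:I, P1:S(0), P2:I | bus: BusRd
[21] P0: store L1 := 79 | P0:M(79), P1:I, P2:I | bus: BusRdX
[22] P0: store L1 := 40 | P0:M(40), P1:I, P2:I | bus: none
[23] P0: load  L1 | P0:M(40), P1:I, P2:I | bus: none
[24] P0: load  L2 | P0:S(0), P1:S(0), P2:I | bus: BusRd
[25] P1: load  L0 | P0:S(90), P1:S(90), P2:I | bus: BusRd
[26] P1: load  L2 | P0:S(0), P1:S(0), P2:I | bus: none

state = I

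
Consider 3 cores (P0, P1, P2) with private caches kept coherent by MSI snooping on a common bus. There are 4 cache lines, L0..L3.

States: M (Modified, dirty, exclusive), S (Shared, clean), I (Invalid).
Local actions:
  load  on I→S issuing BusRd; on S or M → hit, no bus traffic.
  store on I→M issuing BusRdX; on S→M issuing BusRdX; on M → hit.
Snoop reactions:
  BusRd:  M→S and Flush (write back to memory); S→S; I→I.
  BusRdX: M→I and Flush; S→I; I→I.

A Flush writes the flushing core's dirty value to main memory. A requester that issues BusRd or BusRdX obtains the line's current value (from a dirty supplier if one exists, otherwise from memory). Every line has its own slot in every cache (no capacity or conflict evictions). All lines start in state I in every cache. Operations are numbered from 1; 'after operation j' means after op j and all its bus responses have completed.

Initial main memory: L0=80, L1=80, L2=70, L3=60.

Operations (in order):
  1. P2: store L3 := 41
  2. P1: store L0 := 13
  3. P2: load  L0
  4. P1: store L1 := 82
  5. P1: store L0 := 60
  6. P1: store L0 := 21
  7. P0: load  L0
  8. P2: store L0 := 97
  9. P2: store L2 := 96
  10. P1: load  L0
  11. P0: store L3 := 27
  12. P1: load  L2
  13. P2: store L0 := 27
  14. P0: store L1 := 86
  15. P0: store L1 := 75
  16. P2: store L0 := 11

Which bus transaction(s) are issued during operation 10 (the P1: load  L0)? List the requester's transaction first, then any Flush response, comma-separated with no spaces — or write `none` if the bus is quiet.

bus = BusRd,Flush

1. P2: store L3 := 41  bus=[BusRdX]  L3: P0=I P1=I P2=M  mem[L3]=60
2. P1: store L0 := 13  bus=[BusRdX]  L0: P0=I P1=M P2=I  mem[L0]=80
3. P2: load  L0  bus=[BusRd,Flush]  L0: P0=I P1=S P2=S  mem[L0]=13
4. P1: store L1 := 82  bus=[BusRdX]  L1: P0=I P1=M P2=I  mem[L1]=80
5. P1: store L0 := 60  bus=[BusRdX]  L0: P0=I P1=M P2=I  mem[L0]=13
6. P1: store L0 := 21  bus=[-]  L0: P0=I P1=M P2=I  mem[L0]=13
7. P0: load  L0  bus=[BusRd,Flush]  L0: P0=S P1=S P2=I  mem[L0]=21
8. P2: store L0 := 97  bus=[BusRdX]  L0: P0=I P1=I P2=M  mem[L0]=21
9. P2: store L2 := 96  bus=[BusRdX]  L2: P0=I P1=I P2=M  mem[L2]=70
10. P1: load  L0  bus=[BusRd,Flush]  L0: P0=I P1=S P2=S  mem[L0]=97
11. P0: store L3 := 27  bus=[BusRdX,Flush]  L3: P0=M P1=I P2=I  mem[L3]=41
12. P1: load  L2  bus=[BusRd,Flush]  L2: P0=I P1=S P2=S  mem[L2]=96
13. P2: store L0 := 27  bus=[BusRdX]  L0: P0=I P1=I P2=M  mem[L0]=97
14. P0: store L1 := 86  bus=[BusRdX,Flush]  L1: P0=M P1=I P2=I  mem[L1]=82
15. P0: store L1 := 75  bus=[-]  L1: P0=M P1=I P2=I  mem[L1]=82
16. P2: store L0 := 11  bus=[-]  L0: P0=I P1=I P2=M  mem[L0]=97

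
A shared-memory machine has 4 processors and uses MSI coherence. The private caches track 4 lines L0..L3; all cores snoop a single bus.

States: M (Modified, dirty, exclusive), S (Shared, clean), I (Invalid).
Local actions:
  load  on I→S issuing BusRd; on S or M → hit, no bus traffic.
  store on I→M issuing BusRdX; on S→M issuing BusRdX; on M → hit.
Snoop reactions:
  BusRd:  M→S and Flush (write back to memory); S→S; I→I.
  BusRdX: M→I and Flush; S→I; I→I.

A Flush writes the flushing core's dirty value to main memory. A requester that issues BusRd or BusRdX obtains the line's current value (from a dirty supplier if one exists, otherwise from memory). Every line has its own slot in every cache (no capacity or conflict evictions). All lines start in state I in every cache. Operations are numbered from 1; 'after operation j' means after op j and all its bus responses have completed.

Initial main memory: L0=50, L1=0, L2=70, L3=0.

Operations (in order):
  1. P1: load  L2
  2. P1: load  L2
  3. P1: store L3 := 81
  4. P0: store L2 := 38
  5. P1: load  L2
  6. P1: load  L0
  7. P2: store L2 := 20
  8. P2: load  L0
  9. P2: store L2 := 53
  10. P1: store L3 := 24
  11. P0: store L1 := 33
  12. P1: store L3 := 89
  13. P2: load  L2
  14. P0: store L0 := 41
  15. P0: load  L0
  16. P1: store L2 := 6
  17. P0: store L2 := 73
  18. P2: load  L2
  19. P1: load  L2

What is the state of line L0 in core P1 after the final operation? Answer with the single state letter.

state = I

  op1 P1: load  L2 → I/S/I/I on L2; bus BusRd; mem=70
  op2 P1: load  L2 → I/S/I/I on L2; bus (none); mem=70
  op3 P1: store L3 := 81 → I/M/I/I on L3; bus BusRdX; mem=0
  op4 P0: store L2 := 38 → M/I/I/I on L2; bus BusRdX; mem=70
  op5 P1: load  L2 → S/S/I/I on L2; bus BusRd Flush; mem=38
  op6 P1: load  L0 → I/S/I/I on L0; bus BusRd; mem=50
  op7 P2: store L2 := 20 → I/I/M/I on L2; bus BusRdX; mem=38
  op8 P2: load  L0 → I/S/S/I on L0; bus BusRd; mem=50
  op9 P2: store L2 := 53 → I/I/M/I on L2; bus (none); mem=38
  op10 P1: store L3 := 24 → I/M/I/I on L3; bus (none); mem=0
  op11 P0: store L1 := 33 → M/I/I/I on L1; bus BusRdX; mem=0
  op12 P1: store L3 := 89 → I/M/I/I on L3; bus (none); mem=0
  op13 P2: load  L2 → I/I/M/I on L2; bus (none); mem=38
  op14 P0: store L0 := 41 → M/I/I/I on L0; bus BusRdX; mem=50
  op15 P0: load  L0 → M/I/I/I on L0; bus (none); mem=50
  op16 P1: store L2 := 6 → I/M/I/I on L2; bus BusRdX Flush; mem=53
  op17 P0: store L2 := 73 → M/I/I/I on L2; bus BusRdX Flush; mem=6
  op18 P2: load  L2 → S/I/S/I on L2; bus BusRd Flush; mem=73
  op19 P1: load  L2 → S/S/S/I on L2; bus BusRd; mem=73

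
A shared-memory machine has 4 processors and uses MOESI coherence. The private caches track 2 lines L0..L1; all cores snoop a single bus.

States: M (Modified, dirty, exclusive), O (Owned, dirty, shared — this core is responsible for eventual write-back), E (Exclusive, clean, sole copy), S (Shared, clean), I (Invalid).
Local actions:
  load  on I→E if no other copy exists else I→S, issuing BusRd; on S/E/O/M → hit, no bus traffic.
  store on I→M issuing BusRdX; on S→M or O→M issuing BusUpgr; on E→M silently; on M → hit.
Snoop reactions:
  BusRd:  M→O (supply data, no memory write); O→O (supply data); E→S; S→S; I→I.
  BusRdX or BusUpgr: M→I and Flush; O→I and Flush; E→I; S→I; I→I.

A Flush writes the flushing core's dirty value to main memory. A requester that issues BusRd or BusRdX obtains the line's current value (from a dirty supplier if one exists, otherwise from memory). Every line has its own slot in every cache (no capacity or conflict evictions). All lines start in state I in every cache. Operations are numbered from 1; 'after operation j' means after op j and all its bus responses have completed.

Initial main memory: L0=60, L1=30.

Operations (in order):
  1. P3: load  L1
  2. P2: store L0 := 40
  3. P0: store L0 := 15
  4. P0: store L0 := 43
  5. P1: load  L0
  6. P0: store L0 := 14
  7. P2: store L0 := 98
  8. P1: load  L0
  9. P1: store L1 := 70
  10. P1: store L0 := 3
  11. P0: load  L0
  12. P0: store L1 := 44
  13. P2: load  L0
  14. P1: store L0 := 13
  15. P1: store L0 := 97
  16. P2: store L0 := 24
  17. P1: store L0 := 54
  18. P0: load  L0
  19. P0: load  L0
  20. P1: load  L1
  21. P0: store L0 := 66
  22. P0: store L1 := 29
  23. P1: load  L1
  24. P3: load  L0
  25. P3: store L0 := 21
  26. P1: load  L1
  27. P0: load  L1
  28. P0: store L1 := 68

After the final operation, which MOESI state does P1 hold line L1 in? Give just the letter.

state = I

[1] P3: load  L1 | P0:I, P1:I, P2:I, P3:E(30) | bus: BusRd
[2] P2: store L0 := 40 | P0:I, P1:I, P2:M(40), P3:I | bus: BusRdX
[3] P0: store L0 := 15 | P0:M(15), P1:I, P2:I, P3:I | bus: BusRdX,Flush
[4] P0: store L0 := 43 | P0:M(43), P1:I, P2:I, P3:I | bus: none
[5] P1: load  L0 | P0:O(43), P1:S(43), P2:I, P3:I | bus: BusRd
[6] P0: store L0 := 14 | P0:M(14), P1:I, P2:I, P3:I | bus: BusUpgr
[7] P2: store L0 := 98 | P0:I, P1:I, P2:M(98), P3:I | bus: BusRdX,Flush
[8] P1: load  L0 | P0:I, P1:S(98), P2:O(98), P3:I | bus: BusRd
[9] P1: store L1 := 70 | P0:I, P1:M(70), P2:I, P3:I | bus: BusRdX
[10] P1: store L0 := 3 | P0:I, P1:M(3), P2:I, P3:I | bus: BusUpgr,Flush
[11] P0: load  L0 | P0:S(3), P1:O(3), P2:I, P3:I | bus: BusRd
[12] P0: store L1 := 44 | P0:M(44), P1:I, P2:I, P3:I | bus: BusRdX,Flush
[13] P2: load  L0 | P0:S(3), P1:O(3), P2:S(3), P3:I | bus: BusRd
[14] P1: store L0 := 13 | P0:I, P1:M(13), P2:I, P3:I | bus: BusUpgr
[15] P1: store L0 := 97 | P0:I, P1:M(97), P2:I, P3:I | bus: none
[16] P2: store L0 := 24 | P0:I, P1:I, P2:M(24), P3:I | bus: BusRdX,Flush
[17] P1: store L0 := 54 | P0:I, P1:M(54), P2:I, P3:I | bus: BusRdX,Flush
[18] P0: load  L0 | P0:S(54), P1:O(54), P2:I, P3:I | bus: BusRd
[19] P0: load  L0 | P0:S(54), P1:O(54), P2:I, P3:I | bus: none
[20] P1: load  L1 | P0:O(44), P1:S(44), P2:I, P3:I | bus: BusRd
[21] P0: store L0 := 66 | P0:M(66), P1:I, P2:I, P3:I | bus: BusUpgr,Flush
[22] P0: store L1 := 29 | P0:M(29), P1:I, P2:I, P3:I | bus: BusUpgr
[23] P1: load  L1 | P0:O(29), P1:S(29), P2:I, P3:I | bus: BusRd
[24] P3: load  L0 | P0:O(66), P1:I, P2:I, P3:S(66) | bus: BusRd
[25] P3: store L0 := 21 | P0:I, P1:I, P2:I, P3:M(21) | bus: BusUpgr,Flush
[26] P1: load  L1 | P0:O(29), P1:S(29), P2:I, P3:I | bus: none
[27] P0: load  L1 | P0:O(29), P1:S(29), P2:I, P3:I | bus: none
[28] P0: store L1 := 68 | P0:M(68), P1:I, P2:I, P3:I | bus: BusUpgr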